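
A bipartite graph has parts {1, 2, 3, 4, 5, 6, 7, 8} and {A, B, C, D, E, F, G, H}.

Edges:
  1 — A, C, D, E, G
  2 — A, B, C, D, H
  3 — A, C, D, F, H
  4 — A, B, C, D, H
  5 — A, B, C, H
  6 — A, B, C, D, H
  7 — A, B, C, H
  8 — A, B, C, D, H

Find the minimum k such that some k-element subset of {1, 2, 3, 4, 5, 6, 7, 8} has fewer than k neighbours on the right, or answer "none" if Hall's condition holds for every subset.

6

Take S = {2, 4, 5, 6, 7, 8}. Its neighbourhood is {A, B, C, D, H}, so |N(S)| = 5 < |S| = 6.
Every subset of size less than 6 has at least as many neighbours as members, so 6 is the minimum.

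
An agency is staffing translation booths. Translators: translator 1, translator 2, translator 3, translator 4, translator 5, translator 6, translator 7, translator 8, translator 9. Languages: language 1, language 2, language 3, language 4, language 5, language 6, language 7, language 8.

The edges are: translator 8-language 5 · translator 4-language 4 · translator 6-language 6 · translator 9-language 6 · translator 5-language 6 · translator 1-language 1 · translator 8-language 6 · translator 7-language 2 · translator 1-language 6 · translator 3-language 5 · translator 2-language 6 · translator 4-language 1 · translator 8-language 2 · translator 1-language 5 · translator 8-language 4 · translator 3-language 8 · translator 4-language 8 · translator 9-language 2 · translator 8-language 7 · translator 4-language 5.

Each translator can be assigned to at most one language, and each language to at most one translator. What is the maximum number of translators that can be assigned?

For example, pair translator 1→language 1, translator 2→language 6, translator 3→language 5, translator 4→language 8, translator 7→language 2, translator 8→language 7.
The set {translator 2, translator 5, translator 6, translator 7, translator 9} has only 2 neighbours ({language 2, language 6}), so by Hall's theorem at most 6 of the 9 translators can be matched.

6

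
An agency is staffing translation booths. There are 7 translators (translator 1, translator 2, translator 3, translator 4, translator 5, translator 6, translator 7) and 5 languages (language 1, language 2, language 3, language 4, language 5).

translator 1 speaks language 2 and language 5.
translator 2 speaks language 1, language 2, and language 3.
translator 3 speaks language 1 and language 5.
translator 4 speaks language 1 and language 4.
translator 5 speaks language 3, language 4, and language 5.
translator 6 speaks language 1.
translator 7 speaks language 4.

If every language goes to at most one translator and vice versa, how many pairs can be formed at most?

For example, pair translator 1–language 2, translator 2–language 3, translator 3–language 5, translator 4–language 1, translator 5–language 4.
The set {translator 1, translator 2, translator 3, translator 4, translator 5, translator 6, translator 7} has only 5 neighbours ({language 1, language 2, language 3, language 4, language 5}), so by Hall's theorem at most 5 of the 7 translators can be matched.

5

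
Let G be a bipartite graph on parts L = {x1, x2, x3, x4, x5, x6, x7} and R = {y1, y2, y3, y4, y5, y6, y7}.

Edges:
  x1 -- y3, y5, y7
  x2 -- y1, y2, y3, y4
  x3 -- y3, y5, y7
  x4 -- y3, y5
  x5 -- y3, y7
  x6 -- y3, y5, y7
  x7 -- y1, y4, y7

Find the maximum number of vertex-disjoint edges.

5

A valid assignment of size 5: x1–y5, x2–y2, x3–y7, x4–y3, x7–y1.
The set {x1, x3, x4, x5, x6} has only 3 neighbours ({y3, y5, y7}), so by Hall's theorem at most 5 of the 7 left vertices can be matched.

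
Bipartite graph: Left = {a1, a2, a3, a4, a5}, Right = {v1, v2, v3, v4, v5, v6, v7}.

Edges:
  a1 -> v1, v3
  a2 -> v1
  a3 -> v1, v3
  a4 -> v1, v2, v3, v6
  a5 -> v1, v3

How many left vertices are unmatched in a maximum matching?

2

One maximum matching: a1→v3, a2→v1, a4→v2.
The set {a1, a2, a3, a5} has only 2 neighbours ({v1, v3}), so by Hall's theorem at most 3 of the 5 left vertices can be matched.
That matches 3 of the 5, leaving 2 unmatched; no matching can do better.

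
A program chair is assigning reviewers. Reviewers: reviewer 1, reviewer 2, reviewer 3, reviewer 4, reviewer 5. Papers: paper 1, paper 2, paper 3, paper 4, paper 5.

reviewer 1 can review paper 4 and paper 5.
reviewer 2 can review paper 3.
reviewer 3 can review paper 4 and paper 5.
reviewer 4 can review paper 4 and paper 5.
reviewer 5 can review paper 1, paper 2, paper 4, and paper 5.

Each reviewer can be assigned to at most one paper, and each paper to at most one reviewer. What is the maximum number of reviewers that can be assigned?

One maximum matching: reviewer 1–paper 5, reviewer 2–paper 3, reviewer 3–paper 4, reviewer 5–paper 1.
The set {reviewer 1, reviewer 3, reviewer 4} has only 2 neighbours ({paper 4, paper 5}), so by Hall's theorem at most 4 of the 5 reviewers can be matched.

4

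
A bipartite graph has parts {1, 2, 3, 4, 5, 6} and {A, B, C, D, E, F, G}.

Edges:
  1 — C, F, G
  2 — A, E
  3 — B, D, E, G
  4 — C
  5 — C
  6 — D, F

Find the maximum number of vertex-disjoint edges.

5

A valid assignment of size 5: 1-G, 2-E, 3-B, 4-C, 6-F.
The set {4, 5} has only 1 neighbour ({C}), so by Hall's theorem at most 5 of the 6 left vertices can be matched.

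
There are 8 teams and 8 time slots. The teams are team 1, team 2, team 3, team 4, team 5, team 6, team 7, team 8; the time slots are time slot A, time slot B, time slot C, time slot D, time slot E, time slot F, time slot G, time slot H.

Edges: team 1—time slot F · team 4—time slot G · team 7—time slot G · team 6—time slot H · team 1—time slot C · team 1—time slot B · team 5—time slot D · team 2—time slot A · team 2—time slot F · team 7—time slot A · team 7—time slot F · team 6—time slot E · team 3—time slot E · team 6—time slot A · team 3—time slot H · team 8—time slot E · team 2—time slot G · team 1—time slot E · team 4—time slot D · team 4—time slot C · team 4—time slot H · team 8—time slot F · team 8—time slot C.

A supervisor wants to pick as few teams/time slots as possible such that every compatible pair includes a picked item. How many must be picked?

{team 1, team 2, team 3, team 4, team 5, team 6, team 7, team 8} is a vertex cover of size 8: every edge has an endpoint in this set.
No smaller cover exists because team 1–time slot B, team 2–time slot A, team 3–time slot E, team 4–time slot C, team 5–time slot D, team 6–time slot H, team 7–time slot G, team 8–time slot F is a matching of size 8, and a cover must include an endpoint of each of these disjoint edges (König's theorem).

8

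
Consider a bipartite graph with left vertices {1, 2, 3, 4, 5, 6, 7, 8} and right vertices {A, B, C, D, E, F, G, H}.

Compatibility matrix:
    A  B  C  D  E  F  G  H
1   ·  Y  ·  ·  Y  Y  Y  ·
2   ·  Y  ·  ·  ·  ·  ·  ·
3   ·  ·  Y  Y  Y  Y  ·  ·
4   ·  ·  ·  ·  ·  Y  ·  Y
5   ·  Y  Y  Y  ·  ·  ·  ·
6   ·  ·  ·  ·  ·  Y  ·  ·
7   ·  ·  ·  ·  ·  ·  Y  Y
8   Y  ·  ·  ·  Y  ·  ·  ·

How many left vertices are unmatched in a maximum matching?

For example, pair 1-E, 2-B, 3-C, 4-H, 5-D, 6-F, 7-G, 8-A.
This saturates every left vertex, so 8 is the maximum.
That matches 8 of the 8, leaving 0 unmatched; no matching can do better.

0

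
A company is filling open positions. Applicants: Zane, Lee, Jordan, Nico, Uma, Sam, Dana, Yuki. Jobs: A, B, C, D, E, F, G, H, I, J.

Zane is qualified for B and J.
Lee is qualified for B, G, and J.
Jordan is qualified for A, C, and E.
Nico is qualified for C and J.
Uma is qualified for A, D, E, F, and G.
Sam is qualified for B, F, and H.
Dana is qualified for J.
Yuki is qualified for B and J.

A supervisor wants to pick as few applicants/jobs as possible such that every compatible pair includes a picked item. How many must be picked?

7

The 7 edges Zane–B, Lee–G, Jordan–E, Nico–C, Uma–A, Sam–F, Dana–J form a matching, so any vertex cover needs at least 7 vertices (one per matched edge).
Conversely {Lee, Jordan, Nico, Uma, Sam, B, J} meets every edge and has exactly 7 vertices, so 7 is optimal.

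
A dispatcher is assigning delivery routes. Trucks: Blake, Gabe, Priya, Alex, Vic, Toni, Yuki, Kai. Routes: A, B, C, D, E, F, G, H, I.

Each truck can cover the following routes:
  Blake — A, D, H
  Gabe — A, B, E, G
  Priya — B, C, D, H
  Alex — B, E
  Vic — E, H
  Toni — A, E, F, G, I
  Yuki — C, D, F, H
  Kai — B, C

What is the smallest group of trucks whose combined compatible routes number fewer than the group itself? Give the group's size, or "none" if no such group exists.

A matching saturating every truck exists, for instance Blake→D, Gabe→G, Priya→C, Alex→E, Vic→H, Toni→A, Yuki→F, Kai→B.
By Hall's marriage theorem, this means |N(S)| ≥ |S| for every subset S, so no violating subset exists.

none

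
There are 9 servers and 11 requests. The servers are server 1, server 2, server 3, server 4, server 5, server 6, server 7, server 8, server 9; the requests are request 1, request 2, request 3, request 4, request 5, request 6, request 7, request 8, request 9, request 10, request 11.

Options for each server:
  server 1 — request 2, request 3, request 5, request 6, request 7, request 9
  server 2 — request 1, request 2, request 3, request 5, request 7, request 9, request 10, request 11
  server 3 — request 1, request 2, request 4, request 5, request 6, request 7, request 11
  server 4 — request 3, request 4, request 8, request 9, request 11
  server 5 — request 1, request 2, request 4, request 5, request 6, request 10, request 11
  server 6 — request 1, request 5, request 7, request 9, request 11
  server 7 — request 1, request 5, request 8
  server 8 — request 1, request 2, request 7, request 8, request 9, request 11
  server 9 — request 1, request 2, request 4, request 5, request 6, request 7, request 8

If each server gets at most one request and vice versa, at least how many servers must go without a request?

0

One maximum matching: server 1→request 2, server 2→request 10, server 3→request 5, server 4→request 4, server 5→request 6, server 6→request 11, server 7→request 8, server 8→request 9, server 9→request 7.
This saturates every server, so 9 is the maximum.
That matches 9 of the 9, leaving 0 unmatched; no matching can do better.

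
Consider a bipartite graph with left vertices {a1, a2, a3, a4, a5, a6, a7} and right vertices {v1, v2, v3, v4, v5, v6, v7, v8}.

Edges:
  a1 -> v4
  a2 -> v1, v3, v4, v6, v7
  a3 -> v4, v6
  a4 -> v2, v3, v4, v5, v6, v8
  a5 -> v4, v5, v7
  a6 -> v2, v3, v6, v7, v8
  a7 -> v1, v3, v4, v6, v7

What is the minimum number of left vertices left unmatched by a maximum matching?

0

One maximum matching: a1→v4, a2→v1, a3→v6, a4→v8, a5→v7, a6→v2, a7→v3.
This saturates every left vertex, so 7 is the maximum.
That matches 7 of the 7, leaving 0 unmatched; no matching can do better.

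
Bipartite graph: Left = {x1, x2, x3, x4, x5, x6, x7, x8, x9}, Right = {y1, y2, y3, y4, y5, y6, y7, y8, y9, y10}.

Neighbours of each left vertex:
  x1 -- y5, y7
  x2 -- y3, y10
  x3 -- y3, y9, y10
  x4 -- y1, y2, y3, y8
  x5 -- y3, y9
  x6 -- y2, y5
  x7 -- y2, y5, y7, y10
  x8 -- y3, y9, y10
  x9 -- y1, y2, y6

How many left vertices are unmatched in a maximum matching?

1

One maximum matching: x1-y5, x2-y10, x3-y9, x4-y8, x5-y3, x6-y2, x7-y7, x9-y1.
The set {x2, x3, x5, x8} has only 3 neighbours ({y10, y3, y9}), so by Hall's theorem at most 8 of the 9 left vertices can be matched.
That matches 8 of the 9, leaving 1 unmatched; no matching can do better.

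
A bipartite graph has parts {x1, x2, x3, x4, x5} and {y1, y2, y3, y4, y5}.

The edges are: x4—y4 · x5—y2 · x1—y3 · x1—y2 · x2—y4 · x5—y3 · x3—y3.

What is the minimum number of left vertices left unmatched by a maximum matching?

2

For example, pair x1→y2, x2→y4, x3→y3.
The set {x1, x2, x3, x4, x5} has only 3 neighbours ({y2, y3, y4}), so by Hall's theorem at most 3 of the 5 left vertices can be matched.
That matches 3 of the 5, leaving 2 unmatched; no matching can do better.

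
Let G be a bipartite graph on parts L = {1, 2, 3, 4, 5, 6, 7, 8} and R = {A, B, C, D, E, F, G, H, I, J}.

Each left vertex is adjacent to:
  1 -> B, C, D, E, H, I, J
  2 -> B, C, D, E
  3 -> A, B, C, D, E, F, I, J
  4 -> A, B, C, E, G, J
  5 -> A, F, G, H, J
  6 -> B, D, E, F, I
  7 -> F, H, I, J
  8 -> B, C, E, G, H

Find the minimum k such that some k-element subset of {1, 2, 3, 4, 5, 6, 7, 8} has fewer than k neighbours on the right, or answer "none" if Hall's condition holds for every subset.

none

A matching saturating every left vertex exists, for instance 1→E, 2→D, 3→A, 4→C, 5→J, 6→B, 7→H, 8→G.
By Hall's marriage theorem, this means |N(S)| ≥ |S| for every subset S, so no violating subset exists.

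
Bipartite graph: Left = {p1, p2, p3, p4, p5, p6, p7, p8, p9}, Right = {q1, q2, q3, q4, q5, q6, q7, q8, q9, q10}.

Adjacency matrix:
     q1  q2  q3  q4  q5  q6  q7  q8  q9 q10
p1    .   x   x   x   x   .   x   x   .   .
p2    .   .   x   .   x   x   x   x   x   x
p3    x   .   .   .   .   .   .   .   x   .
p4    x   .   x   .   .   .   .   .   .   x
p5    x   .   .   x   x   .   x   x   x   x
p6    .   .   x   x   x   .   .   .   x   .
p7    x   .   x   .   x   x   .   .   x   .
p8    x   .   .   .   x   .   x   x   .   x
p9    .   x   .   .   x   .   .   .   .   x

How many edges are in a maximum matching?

One maximum matching: p1–q4, p2–q8, p3–q1, p4–q10, p5–q9, p6–q5, p7–q6, p8–q7, p9–q2.
This saturates every left vertex, so 9 is the maximum.

9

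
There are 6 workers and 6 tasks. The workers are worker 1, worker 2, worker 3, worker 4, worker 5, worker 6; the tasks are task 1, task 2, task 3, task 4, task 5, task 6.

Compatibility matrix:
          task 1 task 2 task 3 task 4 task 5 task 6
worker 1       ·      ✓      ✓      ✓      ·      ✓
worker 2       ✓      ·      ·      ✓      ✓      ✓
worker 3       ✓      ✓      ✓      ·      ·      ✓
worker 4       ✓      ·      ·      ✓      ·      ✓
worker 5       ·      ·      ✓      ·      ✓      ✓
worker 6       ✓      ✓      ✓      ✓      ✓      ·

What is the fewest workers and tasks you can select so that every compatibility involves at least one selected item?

6

A maximum matching has 6 edges (e.g. worker 1–task 2, worker 2–task 5, worker 3–task 6, worker 4–task 1, worker 5–task 3, worker 6–task 4).
By König's theorem the minimum vertex cover has the same size. One such cover is {worker 1, worker 2, worker 3, worker 4, worker 5, worker 6}.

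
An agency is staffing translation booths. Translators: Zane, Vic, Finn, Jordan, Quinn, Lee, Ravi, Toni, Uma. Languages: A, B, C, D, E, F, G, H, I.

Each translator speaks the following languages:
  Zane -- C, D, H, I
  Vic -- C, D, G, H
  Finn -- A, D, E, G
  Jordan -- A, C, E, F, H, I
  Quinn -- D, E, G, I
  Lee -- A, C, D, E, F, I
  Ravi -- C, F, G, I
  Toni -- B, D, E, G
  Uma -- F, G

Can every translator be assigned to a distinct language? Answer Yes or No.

For example, pair Zane–H, Vic–G, Finn–E, Jordan–A, Quinn–I, Lee–D, Ravi–C, Toni–B, Uma–F.
Every translator is matched, so this is a perfect matching.

Yes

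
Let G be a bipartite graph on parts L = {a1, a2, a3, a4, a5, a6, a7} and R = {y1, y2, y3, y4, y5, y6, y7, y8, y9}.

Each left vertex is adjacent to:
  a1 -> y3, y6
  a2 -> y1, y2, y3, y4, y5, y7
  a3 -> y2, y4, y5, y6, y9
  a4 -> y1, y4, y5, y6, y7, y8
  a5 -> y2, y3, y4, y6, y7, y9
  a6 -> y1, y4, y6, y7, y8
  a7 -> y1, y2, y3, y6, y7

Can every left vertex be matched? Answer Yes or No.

For example, pair a1→y3, a2→y1, a3→y9, a4→y5, a5→y4, a6→y6, a7→y7.
Every left vertex is matched, so this matching saturates all of them.

Yes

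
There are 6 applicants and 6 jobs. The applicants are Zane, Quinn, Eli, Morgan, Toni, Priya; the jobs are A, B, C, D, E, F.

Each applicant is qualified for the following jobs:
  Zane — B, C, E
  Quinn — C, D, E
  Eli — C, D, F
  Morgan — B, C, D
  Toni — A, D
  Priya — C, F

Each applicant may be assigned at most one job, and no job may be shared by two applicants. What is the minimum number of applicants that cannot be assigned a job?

0

One maximum matching: Zane-B, Quinn-E, Eli-C, Morgan-D, Toni-A, Priya-F.
This saturates every applicant, so 6 is the maximum.
That matches 6 of the 6, leaving 0 unmatched; no matching can do better.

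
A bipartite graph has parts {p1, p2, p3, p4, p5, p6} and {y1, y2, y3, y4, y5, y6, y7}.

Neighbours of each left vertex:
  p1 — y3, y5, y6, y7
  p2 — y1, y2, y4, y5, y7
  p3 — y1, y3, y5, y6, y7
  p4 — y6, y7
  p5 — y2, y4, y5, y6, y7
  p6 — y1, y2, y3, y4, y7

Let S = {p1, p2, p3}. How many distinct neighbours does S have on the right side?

7

The union of neighbours of {p1, p2, p3} is {y1, y2, y3, y4, y5, y6, y7}, which has 7 elements.
Since |N(S)| = 7 ≥ |S| = 3, Hall's condition holds for this subset.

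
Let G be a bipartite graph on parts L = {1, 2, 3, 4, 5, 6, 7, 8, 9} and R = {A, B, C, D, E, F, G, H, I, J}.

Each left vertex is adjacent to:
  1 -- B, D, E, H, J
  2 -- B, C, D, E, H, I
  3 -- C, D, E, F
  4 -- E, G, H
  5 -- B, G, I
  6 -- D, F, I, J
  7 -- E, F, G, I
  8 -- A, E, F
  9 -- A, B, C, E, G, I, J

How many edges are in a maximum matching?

9

A valid assignment of size 9: 1→E, 2→B, 3→C, 4→H, 5→I, 6→D, 7→G, 8→F, 9→J.
This saturates every left vertex, so 9 is the maximum.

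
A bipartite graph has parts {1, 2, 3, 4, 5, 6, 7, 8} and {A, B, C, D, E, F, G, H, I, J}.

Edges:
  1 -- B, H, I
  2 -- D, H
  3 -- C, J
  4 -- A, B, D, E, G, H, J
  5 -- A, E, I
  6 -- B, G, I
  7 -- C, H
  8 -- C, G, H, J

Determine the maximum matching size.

One maximum matching: 1-B, 2-D, 3-C, 4-A, 5-I, 6-G, 7-H, 8-J.
This saturates every left vertex, so 8 is the maximum.

8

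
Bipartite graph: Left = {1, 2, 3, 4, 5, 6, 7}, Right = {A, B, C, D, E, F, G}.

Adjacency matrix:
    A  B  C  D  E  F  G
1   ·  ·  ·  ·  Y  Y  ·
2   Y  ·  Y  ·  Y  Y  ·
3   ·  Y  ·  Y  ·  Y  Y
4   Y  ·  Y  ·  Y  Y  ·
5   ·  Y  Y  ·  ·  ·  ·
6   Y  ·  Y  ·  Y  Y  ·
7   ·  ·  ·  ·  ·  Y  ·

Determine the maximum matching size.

6

One maximum matching: 1-F, 2-A, 3-D, 4-C, 5-B, 6-E.
The set {1, 2, 4, 6, 7} has only 4 neighbours ({A, C, E, F}), so by Hall's theorem at most 6 of the 7 left vertices can be matched.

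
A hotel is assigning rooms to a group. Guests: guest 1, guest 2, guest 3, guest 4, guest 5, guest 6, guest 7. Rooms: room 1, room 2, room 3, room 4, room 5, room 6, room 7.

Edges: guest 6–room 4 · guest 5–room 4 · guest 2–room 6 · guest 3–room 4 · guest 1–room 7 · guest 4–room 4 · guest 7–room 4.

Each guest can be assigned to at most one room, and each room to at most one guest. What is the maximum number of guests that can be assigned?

For example, pair guest 1–room 7, guest 2–room 6, guest 3–room 4.
The set {guest 3, guest 4, guest 5, guest 6, guest 7} has only 1 neighbour ({room 4}), so by Hall's theorem at most 3 of the 7 guests can be matched.

3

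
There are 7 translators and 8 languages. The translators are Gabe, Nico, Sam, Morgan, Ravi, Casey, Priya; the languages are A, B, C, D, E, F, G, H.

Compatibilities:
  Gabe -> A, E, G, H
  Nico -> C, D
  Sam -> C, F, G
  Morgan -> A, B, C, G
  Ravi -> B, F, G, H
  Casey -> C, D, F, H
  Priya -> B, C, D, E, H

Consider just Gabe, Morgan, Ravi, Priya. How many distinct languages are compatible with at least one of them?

8

The union of neighbours of {Gabe, Morgan, Ravi, Priya} is {A, B, C, D, E, F, G, H}, which has 8 elements.
Since |N(S)| = 8 ≥ |S| = 4, Hall's condition holds for this subset.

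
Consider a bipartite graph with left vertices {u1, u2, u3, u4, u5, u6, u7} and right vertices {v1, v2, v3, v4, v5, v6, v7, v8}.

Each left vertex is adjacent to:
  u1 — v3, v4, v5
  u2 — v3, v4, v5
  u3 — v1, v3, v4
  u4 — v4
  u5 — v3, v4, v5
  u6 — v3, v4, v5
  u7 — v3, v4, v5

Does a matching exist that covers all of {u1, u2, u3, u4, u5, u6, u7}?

No

The set {u1, u2, u4, u5, u6, u7} has only 3 neighbours ({v3, v4, v5}), so by Hall's theorem at most 4 of the 7 left vertices can be matched.
Hence no matching covers every left vertex.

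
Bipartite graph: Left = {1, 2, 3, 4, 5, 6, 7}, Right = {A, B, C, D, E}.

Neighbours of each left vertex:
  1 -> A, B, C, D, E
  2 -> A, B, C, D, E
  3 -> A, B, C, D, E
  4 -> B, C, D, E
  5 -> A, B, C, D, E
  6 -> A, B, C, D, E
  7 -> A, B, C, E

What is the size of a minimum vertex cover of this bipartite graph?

A maximum matching has 5 edges (e.g. 1–E, 2–D, 3–B, 4–C, 5–A).
By König's theorem the minimum vertex cover has the same size. One such cover is {A, B, C, D, E}.

5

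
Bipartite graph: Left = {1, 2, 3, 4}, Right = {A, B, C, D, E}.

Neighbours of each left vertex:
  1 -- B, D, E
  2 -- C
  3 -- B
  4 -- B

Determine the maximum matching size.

A valid assignment of size 3: 1–E, 2–C, 3–B.
The set {3, 4} has only 1 neighbour ({B}), so by Hall's theorem at most 3 of the 4 left vertices can be matched.

3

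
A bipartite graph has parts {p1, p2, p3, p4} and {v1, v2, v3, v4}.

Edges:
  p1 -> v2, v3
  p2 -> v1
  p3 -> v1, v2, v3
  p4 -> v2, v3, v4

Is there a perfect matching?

Yes

One maximum matching: p1–v3, p2–v1, p3–v2, p4–v4.
All 4 left vertices are covered.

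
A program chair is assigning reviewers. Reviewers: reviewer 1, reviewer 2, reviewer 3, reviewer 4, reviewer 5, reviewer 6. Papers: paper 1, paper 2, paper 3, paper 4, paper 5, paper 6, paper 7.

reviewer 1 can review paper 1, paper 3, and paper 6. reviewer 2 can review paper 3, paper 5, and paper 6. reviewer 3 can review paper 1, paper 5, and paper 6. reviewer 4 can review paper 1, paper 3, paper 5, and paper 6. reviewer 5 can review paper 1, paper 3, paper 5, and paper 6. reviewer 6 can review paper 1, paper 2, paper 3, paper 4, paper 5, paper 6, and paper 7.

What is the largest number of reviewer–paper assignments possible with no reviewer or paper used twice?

One maximum matching: reviewer 1-paper 3, reviewer 2-paper 5, reviewer 3-paper 1, reviewer 4-paper 6, reviewer 6-paper 2.
The set {reviewer 1, reviewer 2, reviewer 3, reviewer 4, reviewer 5} has only 4 neighbours ({paper 1, paper 3, paper 5, paper 6}), so by Hall's theorem at most 5 of the 6 reviewers can be matched.

5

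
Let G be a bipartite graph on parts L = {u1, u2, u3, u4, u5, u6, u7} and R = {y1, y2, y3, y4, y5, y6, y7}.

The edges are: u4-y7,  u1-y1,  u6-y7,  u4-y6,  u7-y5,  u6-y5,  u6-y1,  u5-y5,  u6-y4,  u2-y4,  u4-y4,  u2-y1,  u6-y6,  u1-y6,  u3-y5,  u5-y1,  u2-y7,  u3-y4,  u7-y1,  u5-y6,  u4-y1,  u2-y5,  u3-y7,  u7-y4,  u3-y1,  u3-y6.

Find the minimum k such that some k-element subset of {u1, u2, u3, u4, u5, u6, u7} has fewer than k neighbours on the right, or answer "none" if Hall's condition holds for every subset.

6

Take S = {u1, u2, u3, u4, u5, u6}. Its neighbourhood is {y1, y4, y5, y6, y7}, so |N(S)| = 5 < |S| = 6.
Every subset of size less than 6 has at least as many neighbours as members, so 6 is the minimum.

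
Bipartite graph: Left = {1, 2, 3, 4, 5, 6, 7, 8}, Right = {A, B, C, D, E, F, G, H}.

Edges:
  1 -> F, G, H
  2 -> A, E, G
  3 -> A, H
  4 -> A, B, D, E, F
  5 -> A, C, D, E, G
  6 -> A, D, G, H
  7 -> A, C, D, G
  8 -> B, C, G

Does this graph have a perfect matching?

For example, pair 1→F, 2→E, 3→H, 4→A, 5→G, 6→D, 7→C, 8→B.
All 8 left vertices are covered.

Yes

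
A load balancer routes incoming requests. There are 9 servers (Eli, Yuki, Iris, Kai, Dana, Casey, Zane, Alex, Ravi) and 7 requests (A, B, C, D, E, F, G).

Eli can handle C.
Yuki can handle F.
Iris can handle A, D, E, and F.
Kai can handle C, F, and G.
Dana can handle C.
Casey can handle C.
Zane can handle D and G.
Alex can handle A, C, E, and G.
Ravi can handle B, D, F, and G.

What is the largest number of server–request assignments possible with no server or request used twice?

7

A valid assignment of size 7: Eli–C, Yuki–F, Iris–A, Kai–G, Zane–D, Alex–E, Ravi–B.
The set {Eli, Dana, Casey} has only 1 neighbour ({C}), so by Hall's theorem at most 7 of the 9 servers can be matched.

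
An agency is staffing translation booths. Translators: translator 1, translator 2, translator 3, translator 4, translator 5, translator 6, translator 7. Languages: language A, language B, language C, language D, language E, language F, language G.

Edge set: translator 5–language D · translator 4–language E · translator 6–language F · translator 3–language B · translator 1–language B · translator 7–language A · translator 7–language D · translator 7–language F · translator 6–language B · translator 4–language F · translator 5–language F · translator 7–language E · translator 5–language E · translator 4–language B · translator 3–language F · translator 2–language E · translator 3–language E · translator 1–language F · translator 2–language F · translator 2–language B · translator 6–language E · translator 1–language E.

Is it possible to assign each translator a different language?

The set {translator 1, translator 2, translator 3, translator 4, translator 6} has only 3 neighbours ({language B, language E, language F}), so by Hall's theorem at most 5 of the 7 translators can be matched.
Hence no matching covers every translator.

No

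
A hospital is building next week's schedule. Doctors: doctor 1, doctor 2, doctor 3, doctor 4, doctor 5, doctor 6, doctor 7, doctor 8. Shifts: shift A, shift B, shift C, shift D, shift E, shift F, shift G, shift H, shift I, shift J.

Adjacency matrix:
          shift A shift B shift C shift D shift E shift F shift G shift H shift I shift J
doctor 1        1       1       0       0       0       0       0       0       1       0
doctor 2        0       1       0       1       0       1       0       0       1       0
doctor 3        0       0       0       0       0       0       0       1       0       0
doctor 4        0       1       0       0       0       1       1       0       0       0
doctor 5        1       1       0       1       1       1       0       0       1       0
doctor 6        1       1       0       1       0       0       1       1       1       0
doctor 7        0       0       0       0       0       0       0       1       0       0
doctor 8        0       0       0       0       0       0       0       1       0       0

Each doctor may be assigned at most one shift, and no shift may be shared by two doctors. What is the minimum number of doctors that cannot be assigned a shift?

2

One maximum matching: doctor 1-shift A, doctor 2-shift I, doctor 3-shift H, doctor 4-shift F, doctor 5-shift D, doctor 6-shift G.
The set {doctor 3, doctor 7, doctor 8} has only 1 neighbour ({shift H}), so by Hall's theorem at most 6 of the 8 doctors can be matched.
That matches 6 of the 8, leaving 2 unmatched; no matching can do better.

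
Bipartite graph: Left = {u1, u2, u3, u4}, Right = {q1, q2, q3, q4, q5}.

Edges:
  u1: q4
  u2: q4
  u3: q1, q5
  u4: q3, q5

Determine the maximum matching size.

3

A valid assignment of size 3: u1–q4, u3–q1, u4–q5.
The set {u1, u2} has only 1 neighbour ({q4}), so by Hall's theorem at most 3 of the 4 left vertices can be matched.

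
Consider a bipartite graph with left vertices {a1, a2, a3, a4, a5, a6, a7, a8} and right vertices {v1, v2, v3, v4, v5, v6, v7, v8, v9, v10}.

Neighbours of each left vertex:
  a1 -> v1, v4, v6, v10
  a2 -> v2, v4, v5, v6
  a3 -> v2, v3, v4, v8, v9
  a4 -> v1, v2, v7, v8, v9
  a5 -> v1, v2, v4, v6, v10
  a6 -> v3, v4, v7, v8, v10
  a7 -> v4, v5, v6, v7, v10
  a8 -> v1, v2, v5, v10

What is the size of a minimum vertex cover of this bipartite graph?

8

A maximum matching has 8 edges (e.g. a1–v1, a2–v4, a3–v8, a4–v9, a5–v10, a6–v3, a7–v6, a8–v2).
By König's theorem the minimum vertex cover has the same size. One such cover is {a1, a2, a3, a4, a5, a6, a7, a8}.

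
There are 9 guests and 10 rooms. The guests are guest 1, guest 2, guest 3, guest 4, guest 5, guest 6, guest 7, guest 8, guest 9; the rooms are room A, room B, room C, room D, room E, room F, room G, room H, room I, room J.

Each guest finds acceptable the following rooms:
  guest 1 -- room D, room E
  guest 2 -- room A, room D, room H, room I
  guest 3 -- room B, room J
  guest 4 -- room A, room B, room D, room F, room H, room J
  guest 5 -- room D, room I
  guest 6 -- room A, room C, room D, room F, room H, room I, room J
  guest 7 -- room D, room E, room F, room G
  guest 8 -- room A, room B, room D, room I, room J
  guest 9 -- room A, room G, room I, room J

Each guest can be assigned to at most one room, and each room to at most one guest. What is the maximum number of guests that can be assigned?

9

One maximum matching: guest 1–room E, guest 2–room H, guest 3–room B, guest 4–room A, guest 5–room D, guest 6–room J, guest 7–room F, guest 8–room I, guest 9–room G.
All 9 guests are matched, so no larger matching exists.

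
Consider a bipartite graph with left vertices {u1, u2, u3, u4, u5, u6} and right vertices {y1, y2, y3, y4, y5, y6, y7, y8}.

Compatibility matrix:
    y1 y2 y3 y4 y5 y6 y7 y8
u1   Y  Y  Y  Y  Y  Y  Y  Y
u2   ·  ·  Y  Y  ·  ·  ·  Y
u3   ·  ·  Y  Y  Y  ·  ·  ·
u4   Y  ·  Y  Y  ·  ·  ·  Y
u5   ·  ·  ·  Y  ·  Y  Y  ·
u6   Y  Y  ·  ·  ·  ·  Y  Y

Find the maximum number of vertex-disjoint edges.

6

For example, pair u1-y6, u2-y8, u3-y3, u4-y1, u5-y4, u6-y7.
This saturates every left vertex, so 6 is the maximum.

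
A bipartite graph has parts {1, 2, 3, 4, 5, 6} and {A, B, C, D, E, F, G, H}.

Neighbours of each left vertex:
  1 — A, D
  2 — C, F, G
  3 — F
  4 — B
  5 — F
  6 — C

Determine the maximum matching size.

5

For example, pair 1→D, 2→G, 3→F, 4→B, 6→C.
The set {3, 5} has only 1 neighbour ({F}), so by Hall's theorem at most 5 of the 6 left vertices can be matched.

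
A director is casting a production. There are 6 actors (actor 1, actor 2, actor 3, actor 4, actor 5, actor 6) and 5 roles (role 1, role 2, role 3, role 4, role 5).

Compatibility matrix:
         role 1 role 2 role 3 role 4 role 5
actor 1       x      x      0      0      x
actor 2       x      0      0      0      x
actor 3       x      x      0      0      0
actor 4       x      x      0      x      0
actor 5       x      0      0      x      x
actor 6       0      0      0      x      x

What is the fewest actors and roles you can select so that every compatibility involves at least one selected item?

A maximum matching has 4 edges (e.g. actor 1–role 2, actor 2–role 5, actor 3–role 1, actor 4–role 4).
By König's theorem the minimum vertex cover has the same size. One such cover is {role 1, role 2, role 4, role 5}.

4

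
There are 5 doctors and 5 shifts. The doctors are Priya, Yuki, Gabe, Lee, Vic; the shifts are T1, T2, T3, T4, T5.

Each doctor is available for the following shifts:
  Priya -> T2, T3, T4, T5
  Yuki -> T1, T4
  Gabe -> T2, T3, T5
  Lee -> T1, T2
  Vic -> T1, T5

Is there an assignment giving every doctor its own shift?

For example, pair Priya-T3, Yuki-T4, Gabe-T2, Lee-T1, Vic-T5.
All 5 doctors are covered.

Yes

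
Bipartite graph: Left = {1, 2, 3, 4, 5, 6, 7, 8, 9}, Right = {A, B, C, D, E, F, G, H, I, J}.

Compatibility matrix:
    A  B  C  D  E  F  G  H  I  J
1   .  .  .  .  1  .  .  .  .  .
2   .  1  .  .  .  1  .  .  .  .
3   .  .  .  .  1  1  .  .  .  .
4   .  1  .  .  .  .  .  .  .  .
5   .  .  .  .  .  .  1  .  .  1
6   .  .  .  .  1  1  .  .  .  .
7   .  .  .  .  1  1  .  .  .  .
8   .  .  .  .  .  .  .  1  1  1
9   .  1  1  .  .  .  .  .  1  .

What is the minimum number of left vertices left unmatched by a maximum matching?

For example, pair 1→E, 2→B, 3→F, 5→G, 8→J, 9→C.
The set {1, 2, 3, 4, 6, 7} has only 3 neighbours ({B, E, F}), so by Hall's theorem at most 6 of the 9 left vertices can be matched.
That matches 6 of the 9, leaving 3 unmatched; no matching can do better.

3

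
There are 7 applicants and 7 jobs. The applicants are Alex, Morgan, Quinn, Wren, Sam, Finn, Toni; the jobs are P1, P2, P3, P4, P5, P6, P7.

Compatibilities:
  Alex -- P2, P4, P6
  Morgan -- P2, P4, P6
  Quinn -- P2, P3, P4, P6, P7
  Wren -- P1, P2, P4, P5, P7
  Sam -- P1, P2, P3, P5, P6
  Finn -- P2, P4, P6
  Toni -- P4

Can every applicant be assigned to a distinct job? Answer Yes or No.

No

The set {Alex, Morgan, Finn, Toni} has only 3 neighbours ({P2, P4, P6}), so by Hall's theorem at most 6 of the 7 applicants can be matched.
Hence no matching covers every applicant.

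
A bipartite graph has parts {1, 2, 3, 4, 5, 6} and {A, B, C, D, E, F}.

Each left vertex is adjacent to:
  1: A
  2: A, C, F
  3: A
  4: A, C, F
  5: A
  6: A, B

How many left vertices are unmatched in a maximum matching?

2

One maximum matching: 1→A, 2→C, 4→F, 6→B.
The set {1, 3, 5} has only 1 neighbour ({A}), so by Hall's theorem at most 4 of the 6 left vertices can be matched.
That matches 4 of the 6, leaving 2 unmatched; no matching can do better.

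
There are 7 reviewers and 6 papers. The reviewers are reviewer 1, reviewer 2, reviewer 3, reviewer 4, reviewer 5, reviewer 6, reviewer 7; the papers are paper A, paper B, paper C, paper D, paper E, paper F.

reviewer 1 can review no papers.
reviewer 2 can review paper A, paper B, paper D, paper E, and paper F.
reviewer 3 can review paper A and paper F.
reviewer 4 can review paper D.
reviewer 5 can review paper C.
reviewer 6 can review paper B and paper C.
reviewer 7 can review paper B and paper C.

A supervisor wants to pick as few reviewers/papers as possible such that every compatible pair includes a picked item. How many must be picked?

5

The 5 edges reviewer 2–paper E, reviewer 3–paper F, reviewer 4–paper D, reviewer 5–paper C, reviewer 6–paper B form a matching, so any vertex cover needs at least 5 vertices (one per matched edge).
Conversely {reviewer 2, reviewer 3, reviewer 4, paper B, paper C} meets every edge and has exactly 5 vertices, so 5 is optimal.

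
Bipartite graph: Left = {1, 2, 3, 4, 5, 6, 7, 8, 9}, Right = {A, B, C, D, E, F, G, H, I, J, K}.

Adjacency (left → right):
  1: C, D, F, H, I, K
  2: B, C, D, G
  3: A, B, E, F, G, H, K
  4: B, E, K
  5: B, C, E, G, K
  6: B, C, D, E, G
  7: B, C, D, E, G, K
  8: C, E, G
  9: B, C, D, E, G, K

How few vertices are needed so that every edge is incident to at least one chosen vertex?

The 8 edges 1–H, 2–D, 3–A, 4–B, 5–C, 6–G, 7–K, 8–E form a matching, so any vertex cover needs at least 8 vertices (one per matched edge).
Conversely {1, 3, B, C, D, E, G, K} meets every edge and has exactly 8 vertices, so 8 is optimal.

8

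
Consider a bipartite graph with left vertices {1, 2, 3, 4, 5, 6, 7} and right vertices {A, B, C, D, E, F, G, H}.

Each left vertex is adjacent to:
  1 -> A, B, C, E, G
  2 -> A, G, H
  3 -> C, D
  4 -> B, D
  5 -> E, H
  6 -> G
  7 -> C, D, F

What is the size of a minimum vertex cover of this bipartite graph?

7

The 7 edges 1–A, 2–H, 3–C, 4–B, 5–E, 6–G, 7–F form a matching, so any vertex cover needs at least 7 vertices (one per matched edge).
Conversely {1, 2, 3, 4, 5, 6, 7} meets every edge and has exactly 7 vertices, so 7 is optimal.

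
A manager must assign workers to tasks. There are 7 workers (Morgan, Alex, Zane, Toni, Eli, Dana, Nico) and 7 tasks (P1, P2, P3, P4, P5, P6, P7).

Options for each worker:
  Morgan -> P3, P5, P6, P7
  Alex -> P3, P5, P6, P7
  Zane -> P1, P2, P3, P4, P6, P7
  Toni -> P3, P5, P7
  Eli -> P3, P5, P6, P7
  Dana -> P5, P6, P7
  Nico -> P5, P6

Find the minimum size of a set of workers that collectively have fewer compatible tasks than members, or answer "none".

5

Take S = {Morgan, Alex, Toni, Eli, Dana}. Its neighbourhood is {P3, P5, P6, P7}, so |N(S)| = 4 < |S| = 5.
Every subset of size less than 5 has at least as many neighbours as members, so 5 is the minimum.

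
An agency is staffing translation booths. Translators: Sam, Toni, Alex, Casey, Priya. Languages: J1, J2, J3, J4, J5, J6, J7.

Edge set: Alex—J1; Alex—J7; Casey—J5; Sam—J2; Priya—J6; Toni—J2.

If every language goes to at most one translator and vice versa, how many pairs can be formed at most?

4

One maximum matching: Sam-J2, Alex-J7, Casey-J5, Priya-J6.
The set {Sam, Toni} has only 1 neighbour ({J2}), so by Hall's theorem at most 4 of the 5 translators can be matched.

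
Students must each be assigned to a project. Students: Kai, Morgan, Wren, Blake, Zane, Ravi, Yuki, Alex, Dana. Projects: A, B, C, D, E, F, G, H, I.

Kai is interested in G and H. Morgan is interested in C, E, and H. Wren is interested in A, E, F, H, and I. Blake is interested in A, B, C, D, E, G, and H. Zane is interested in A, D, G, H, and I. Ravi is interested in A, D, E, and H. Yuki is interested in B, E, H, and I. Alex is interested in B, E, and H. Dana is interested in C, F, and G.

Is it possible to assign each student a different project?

One maximum matching: Kai-H, Morgan-C, Wren-A, Blake-G, Zane-D, Ravi-E, Yuki-I, Alex-B, Dana-F.
Every student is matched, so this is a perfect matching.

Yes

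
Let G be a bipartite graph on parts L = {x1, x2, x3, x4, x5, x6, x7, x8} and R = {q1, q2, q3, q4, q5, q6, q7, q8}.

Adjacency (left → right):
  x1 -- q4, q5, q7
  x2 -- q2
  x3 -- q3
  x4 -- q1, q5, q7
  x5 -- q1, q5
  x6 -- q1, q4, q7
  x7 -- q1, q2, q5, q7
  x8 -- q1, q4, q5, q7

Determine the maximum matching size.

6

For example, pair x1–q7, x2–q2, x3–q3, x4–q1, x5–q5, x6–q4.
The set {x1, x2, x4, x5, x6, x7, x8} has only 5 neighbours ({q1, q2, q4, q5, q7}), so by Hall's theorem at most 6 of the 8 left vertices can be matched.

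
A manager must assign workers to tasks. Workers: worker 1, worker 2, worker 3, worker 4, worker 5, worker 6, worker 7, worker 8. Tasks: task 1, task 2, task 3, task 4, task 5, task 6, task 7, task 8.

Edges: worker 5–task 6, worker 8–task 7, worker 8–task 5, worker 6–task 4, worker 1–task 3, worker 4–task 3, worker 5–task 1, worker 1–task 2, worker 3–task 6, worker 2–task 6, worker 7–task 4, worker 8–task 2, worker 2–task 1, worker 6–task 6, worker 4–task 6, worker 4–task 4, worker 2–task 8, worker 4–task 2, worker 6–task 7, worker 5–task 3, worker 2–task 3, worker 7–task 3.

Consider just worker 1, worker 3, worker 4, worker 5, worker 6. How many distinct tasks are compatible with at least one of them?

The union of neighbours of {worker 1, worker 3, worker 4, worker 5, worker 6} is {task 1, task 2, task 3, task 4, task 6, task 7}, which has 6 elements.
Since |N(S)| = 6 ≥ |S| = 5, Hall's condition holds for this subset.

6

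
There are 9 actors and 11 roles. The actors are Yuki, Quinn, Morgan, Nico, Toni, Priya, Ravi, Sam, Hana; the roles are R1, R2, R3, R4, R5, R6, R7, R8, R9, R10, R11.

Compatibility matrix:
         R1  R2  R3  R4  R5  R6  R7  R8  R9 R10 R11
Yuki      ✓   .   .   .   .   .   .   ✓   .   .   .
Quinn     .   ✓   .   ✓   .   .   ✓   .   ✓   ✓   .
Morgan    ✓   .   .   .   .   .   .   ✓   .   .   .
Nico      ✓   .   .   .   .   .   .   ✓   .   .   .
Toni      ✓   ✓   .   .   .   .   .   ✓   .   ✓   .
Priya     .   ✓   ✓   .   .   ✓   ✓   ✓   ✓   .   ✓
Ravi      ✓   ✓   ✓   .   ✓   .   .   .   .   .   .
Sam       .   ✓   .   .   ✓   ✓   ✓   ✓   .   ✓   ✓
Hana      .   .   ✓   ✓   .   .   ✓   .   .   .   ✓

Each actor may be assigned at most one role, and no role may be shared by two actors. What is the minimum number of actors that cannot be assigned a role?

1

For example, pair Yuki→R1, Quinn→R2, Morgan→R8, Toni→R10, Priya→R9, Ravi→R3, Sam→R6, Hana→R7.
The set {Yuki, Morgan, Nico} has only 2 neighbours ({R1, R8}), so by Hall's theorem at most 8 of the 9 actors can be matched.
That matches 8 of the 9, leaving 1 unmatched; no matching can do better.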